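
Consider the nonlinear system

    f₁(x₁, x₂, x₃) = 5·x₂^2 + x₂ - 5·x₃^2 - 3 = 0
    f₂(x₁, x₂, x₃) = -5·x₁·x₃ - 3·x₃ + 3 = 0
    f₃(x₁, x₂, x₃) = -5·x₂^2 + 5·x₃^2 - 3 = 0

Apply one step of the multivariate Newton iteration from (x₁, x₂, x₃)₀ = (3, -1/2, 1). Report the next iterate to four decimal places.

At (3, -1/2, 1): F = (-7.2500, -15.0000, 0.7500).
Jacobian J = [[0, 10·x₂ + 1, -10·x₃], [-5·x₃, 0, -5·x₁ - 3], [0, -10·x₂, 10·x₃]].
At the point, J = [[0.0000, -4.0000, -10.0000], [-5.0000, 0.0000, -18.0000], [0.0000, 5.0000, 10.0000]] (det J = 50.0000).
Solving J·Δ = −F gives Δ = (8.9700, 6.5000, -3.3250).
Then the next iterate is (x₁, x₂, x₃)₁ = (11.9700, 6.0000, -2.3250).

(11.9700, 6.0000, -2.3250)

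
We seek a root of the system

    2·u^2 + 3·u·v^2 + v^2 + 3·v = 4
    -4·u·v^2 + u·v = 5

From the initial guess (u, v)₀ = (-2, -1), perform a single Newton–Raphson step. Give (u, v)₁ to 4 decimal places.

(-2.0452, -0.7097)

At (-2, -1): F = (-4.0000, 5.0000).
Jacobian J = [[4·u + 3·v^2, 6·u·v + 2·v + 3], [-4·v^2 + v, -8·u·v + u]].
At the point, J = [[-5.0000, 13.0000], [-5.0000, -18.0000]] (det J = 155.0000).
Solving J·Δ = −F gives Δ = (-0.0452, 0.2903).
Then the next iterate is (u, v)₁ = (-2.0452, -0.7097).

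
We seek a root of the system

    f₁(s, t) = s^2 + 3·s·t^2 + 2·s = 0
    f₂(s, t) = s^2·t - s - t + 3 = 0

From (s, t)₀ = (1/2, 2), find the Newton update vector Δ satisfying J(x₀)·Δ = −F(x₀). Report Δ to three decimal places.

At (1/2, 2): F = (7.250, 1.000).
Jacobian J = [[2·s + 3·t^2 + 2, 6·s·t], [2·s·t - 1, s^2 - 1]].
At the point, J = [[15.000, 6.000], [1.000, -0.750]] (det J = -17.250).
Solving J·Δ = −F gives Δ = (-0.663, 0.449).

(-0.663, 0.449)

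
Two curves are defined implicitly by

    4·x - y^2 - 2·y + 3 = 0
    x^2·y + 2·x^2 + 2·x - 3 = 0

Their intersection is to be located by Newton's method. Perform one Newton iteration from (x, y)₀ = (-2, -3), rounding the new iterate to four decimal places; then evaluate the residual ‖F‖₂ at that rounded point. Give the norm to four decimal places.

4.1326

At (-2, -3): F = (-8.0000, -11.0000).
Jacobian J = [[4, -2·y - 2], [2·x·y + 4·x + 2, x^2]].
At the point, J = [[4.0000, 4.0000], [6.0000, 4.0000]] (det J = -8.0000).
Solving J·Δ = −F gives Δ = (1.5000, 0.5000).
Then the next iterate is (x, y)₁ = (-0.5000, -2.5000).
Re-evaluating at (-0.5000, -2.5000): F = (-0.2500, -4.1250), so ‖F‖₂ = 4.1326.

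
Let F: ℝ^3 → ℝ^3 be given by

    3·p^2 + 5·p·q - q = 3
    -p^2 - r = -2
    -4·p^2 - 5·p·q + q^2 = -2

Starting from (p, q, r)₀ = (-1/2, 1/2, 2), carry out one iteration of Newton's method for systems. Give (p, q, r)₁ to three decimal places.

At (-1/2, 1/2, 2): F = (-4.000, -0.250, 2.500).
Jacobian J = [[6·p + 5·q, 5·p - 1, 0], [-2·p, 0, -1], [-8·p - 5·q, -5·p + 2·q, 0]].
At the point, J = [[-0.500, -3.500, 0.000], [1.000, 0.000, -1.000], [1.500, 3.500, 0.000]] (det J = 3.500).
Solving J·Δ = −F gives Δ = (1.500, -1.357, 1.250).
Then the next iterate is (p, q, r)₁ = (1.000, -0.857, 3.250).

(1.000, -0.857, 3.250)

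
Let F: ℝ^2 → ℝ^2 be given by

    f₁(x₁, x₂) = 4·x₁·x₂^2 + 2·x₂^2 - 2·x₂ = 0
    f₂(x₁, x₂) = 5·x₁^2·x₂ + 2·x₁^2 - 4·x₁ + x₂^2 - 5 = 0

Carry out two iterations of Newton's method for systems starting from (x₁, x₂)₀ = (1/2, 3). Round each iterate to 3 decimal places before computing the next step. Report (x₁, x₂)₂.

(2.521, -2.268)

At (1/2, 3): F = (30.000, 6.250).
Jacobian J = [[4·x₂^2, 8·x₁·x₂ + 4·x₂ - 2], [10·x₁·x₂ + 4·x₁ - 4, 5·x₁^2 + 2·x₂]].
At the point, J = [[36.000, 22.000], [13.000, 7.250]] (det J = -25.000).
Solving J·Δ = −F gives Δ = (3.200, -6.600).
Then the next iterate is (x₁, x₂)₁ = (3.700, -3.600).
Round to (3.700, -3.600) and repeat: F = (224.928, -225.880), J = [[51.840, -122.960], [-122.400, 61.250]].
Δ = (-1.179, 1.332), so (x₁, x₂)₂ = (2.521, -2.268).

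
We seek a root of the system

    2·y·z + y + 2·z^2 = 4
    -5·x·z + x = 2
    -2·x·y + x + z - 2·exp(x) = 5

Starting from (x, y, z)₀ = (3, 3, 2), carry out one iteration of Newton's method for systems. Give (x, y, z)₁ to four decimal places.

(1.7505, 2.5142, 0.8164)

At (3, 3, 2): F = (19.0000, -29.0000, -58.171074).
Jacobian J = [[0, 2·z + 1, 2·y + 4·z], [-5·z + 1, 0, -5·x], [-2·y - 2·exp(x) + 1, -2·x, 1]].
At the point, J = [[0.0000, 5.0000, 14.0000], [-9.0000, 0.0000, -15.0000], [-45.171074, -6.0000, 1.0000]] (det J = 4188.830538).
Solving J·Δ = −F gives Δ = (-1.2495, -0.4858, -1.1836).
Then the next iterate is (x, y, z)₁ = (1.7505, 2.5142, 0.8164).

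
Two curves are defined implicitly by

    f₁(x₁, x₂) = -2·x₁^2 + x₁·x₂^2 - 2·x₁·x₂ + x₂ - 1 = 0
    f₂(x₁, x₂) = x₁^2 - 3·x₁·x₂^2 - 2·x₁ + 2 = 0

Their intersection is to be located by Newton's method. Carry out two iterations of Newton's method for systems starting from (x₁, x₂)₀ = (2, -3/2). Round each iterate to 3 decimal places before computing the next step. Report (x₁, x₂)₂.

At (2, -3/2): F = (0.000, -11.500).
Jacobian J = [[-4·x₁ + x₂^2 - 2·x₂, 2·x₁·x₂ - 2·x₁ + 1], [2·x₁ - 3·x₂^2 - 2, -6·x₁·x₂]].
At the point, J = [[-2.750, -9.000], [-4.750, 18.000]] (det J = -92.250).
Solving J·Δ = −F gives Δ = (-1.122, 0.343).
Then the next iterate is (x₁, x₂)₁ = (0.878, -1.157).
Round to (0.878, -1.157) and repeat: F = (-0.49174, -2.51112), J = [[0.14065, -2.78769], [-4.25995, 6.09508]].
Δ = (-0.907, -0.222), so (x₁, x₂)₂ = (-0.029, -1.379).

(-0.029, -1.379)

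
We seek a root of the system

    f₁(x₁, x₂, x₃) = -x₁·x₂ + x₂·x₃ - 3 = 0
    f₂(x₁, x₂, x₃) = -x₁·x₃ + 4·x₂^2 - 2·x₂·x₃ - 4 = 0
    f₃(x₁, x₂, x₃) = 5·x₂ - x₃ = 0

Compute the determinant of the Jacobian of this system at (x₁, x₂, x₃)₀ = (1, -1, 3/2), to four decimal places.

12.7500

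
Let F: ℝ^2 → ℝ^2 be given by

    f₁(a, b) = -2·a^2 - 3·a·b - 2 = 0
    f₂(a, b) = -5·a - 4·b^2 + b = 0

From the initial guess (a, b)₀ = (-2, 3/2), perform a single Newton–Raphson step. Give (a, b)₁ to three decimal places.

(-2.471, 1.941)

At (-2, 3/2): F = (-1.000, 2.500).
Jacobian J = [[-4·a - 3·b, -3·a], [-5, -8·b + 1]].
At the point, J = [[3.500, 6.000], [-5.000, -11.000]] (det J = -8.500).
Solving J·Δ = −F gives Δ = (-0.471, 0.441).
Then the next iterate is (a, b)₁ = (-2.471, 1.941).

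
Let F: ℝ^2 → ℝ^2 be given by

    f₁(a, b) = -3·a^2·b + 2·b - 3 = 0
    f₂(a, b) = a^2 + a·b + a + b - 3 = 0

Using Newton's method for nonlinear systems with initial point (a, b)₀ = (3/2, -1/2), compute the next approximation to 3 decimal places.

At (3/2, -1/2): F = (-0.625, -0.500).
Jacobian J = [[-6·a·b, -3·a^2 + 2], [2·a + b + 1, a + 1]].
At the point, J = [[4.500, -4.750], [3.500, 2.500]] (det J = 27.875).
Solving J·Δ = −F gives Δ = (0.141, 0.002).
Then the next iterate is (a, b)₁ = (1.641, -0.498).

(1.641, -0.498)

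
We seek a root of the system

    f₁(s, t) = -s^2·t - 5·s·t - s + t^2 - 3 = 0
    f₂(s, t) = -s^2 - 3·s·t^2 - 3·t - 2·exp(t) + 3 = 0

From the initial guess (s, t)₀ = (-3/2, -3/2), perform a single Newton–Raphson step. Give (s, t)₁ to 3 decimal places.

At (-3/2, -3/2): F = (-7.125, 14.92874).
Jacobian J = [[-2·s·t - 5·t - 1, -s^2 - 5·s + 2·t], [-2·s - 3·t^2, -6·s·t - 2·exp(t) - 3]].
At the point, J = [[2.000, 2.250], [-3.750, -16.94626]] (det J = -25.45502).
Solving J·Δ = −F gives Δ = (3.424, 0.123).
Then the next iterate is (s, t)₁ = (1.924, -1.377).

(1.924, -1.377)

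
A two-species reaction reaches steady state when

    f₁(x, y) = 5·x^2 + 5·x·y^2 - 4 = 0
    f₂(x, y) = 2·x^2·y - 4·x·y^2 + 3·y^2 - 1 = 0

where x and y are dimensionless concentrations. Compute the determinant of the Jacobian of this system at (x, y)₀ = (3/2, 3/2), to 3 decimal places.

J = [[10·x + 5·y^2, 10·x·y], [4·x·y - 4·y^2, 2·x^2 - 8·x·y + 6·y]].
At the point, J = [[26.250, 22.500], [0.000, -4.500]].
det J = -118.125.

-118.125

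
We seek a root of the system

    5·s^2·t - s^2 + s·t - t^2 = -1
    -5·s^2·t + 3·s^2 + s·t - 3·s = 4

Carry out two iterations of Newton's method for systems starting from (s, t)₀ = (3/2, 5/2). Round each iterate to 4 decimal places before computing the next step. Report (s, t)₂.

(2.7012, -0.9965)

At (3/2, 5/2): F = (24.3750, -26.1250).
Jacobian J = [[10·s·t - 2·s + t, 5·s^2 + s - 2·t], [-10·s·t + 6·s + t - 3, -5·s^2 + s]].
At the point, J = [[37.0000, 7.7500], [-29.0000, -9.7500]] (det J = -136.0000).
Solving J·Δ = −F gives Δ = (-0.2587, -1.9099).
Then the next iterate is (s, t)₁ = (1.2413, 0.5901).
Round to (1.2413, 0.5901) and repeat: F = (4.389654, -6.915138), J = [[5.432411, 7.765228], [-2.287011, -6.462828]].
Δ = (1.4599, -1.5866), so (s, t)₂ = (2.7012, -0.9965).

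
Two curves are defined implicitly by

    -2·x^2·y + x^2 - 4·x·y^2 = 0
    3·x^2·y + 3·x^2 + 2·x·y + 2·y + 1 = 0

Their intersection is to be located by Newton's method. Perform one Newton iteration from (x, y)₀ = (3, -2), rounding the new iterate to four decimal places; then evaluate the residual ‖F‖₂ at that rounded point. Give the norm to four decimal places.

12.7657

At (3, -2): F = (-3.0000, -42.0000).
Jacobian J = [[-4·x·y + 2·x - 4·y^2, -2·x^2 - 8·x·y], [6·x·y + 6·x + 2·y, 3·x^2 + 2·x + 2]].
At the point, J = [[14.0000, 30.0000], [-22.0000, 35.0000]] (det J = 1150.0000).
Solving J·Δ = −F gives Δ = (-1.0043, 0.5687).
Then the next iterate is (x, y)₁ = (1.9957, -1.4313).
Re-evaluating at (1.9957, -1.4313): F = (-0.969687, -12.728860), so ‖F‖₂ = 12.7657.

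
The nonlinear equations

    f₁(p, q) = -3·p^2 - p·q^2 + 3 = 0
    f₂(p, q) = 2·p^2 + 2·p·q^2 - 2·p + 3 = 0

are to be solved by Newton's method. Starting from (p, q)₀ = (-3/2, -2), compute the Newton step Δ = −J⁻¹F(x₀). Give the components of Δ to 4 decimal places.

(-0.3000, 0.1250)

At (-3/2, -2): F = (2.2500, -1.5000).
Jacobian J = [[-6·p - q^2, -2·p·q], [4·p + 2·q^2 - 2, 4·p·q]].
At the point, J = [[5.0000, -6.0000], [0.0000, 12.0000]] (det J = 60.0000).
Solving J·Δ = −F gives Δ = (-0.3000, 0.1250).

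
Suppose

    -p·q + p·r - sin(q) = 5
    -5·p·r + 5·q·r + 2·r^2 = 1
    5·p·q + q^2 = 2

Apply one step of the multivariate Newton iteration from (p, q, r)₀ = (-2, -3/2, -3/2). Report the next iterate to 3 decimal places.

(-1.564, -0.578, -2.612)

At (-2, -3/2, -3/2): F = (-4.00251, -0.250, 15.250).
Jacobian J = [[-q + r, -p - cos(q), p], [-5·r, 5·r, -5·p + 5·q + 4·r], [5·q, 5·p + 2·q, 0]].
At the point, J = [[0.000, 1.92926, -2.000], [7.500, -7.500, -3.500], [-7.500, -13.000, 0.000]] (det J = 358.14315).
Solving J·Δ = −F gives Δ = (0.436, 0.922, -1.112).
Then the next iterate is (p, q, r)₁ = (-1.564, -0.578, -2.612).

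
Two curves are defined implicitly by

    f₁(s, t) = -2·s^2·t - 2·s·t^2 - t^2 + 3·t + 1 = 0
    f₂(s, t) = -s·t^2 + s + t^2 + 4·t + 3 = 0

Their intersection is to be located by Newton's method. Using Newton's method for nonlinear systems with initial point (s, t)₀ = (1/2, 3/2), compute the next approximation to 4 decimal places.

(1.3452, -0.2397)

At (1/2, 3/2): F = (0.2500, 10.6250).
Jacobian J = [[-4·s·t - 2·t^2, -2·s^2 - 4·s·t - 2·t + 3], [-t^2 + 1, -2·s·t + 2·t + 4]].
At the point, J = [[-7.5000, -3.5000], [-1.2500, 5.5000]] (det J = -45.6250).
Solving J·Δ = −F gives Δ = (0.8452, -1.7397).
Then the next iterate is (s, t)₁ = (1.3452, -0.2397).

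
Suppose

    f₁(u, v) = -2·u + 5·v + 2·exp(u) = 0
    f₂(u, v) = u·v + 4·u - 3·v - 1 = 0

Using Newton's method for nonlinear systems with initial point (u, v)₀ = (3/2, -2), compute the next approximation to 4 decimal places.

At (3/2, -2): F = (-4.036622, 8.0000).
Jacobian J = [[2·exp(u) - 2, 5], [v + 4, u - 3]].
At the point, J = [[6.963378, 5.0000], [2.0000, -1.5000]] (det J = -20.445067).
Solving J·Δ = −F gives Δ = (-1.6603, 3.1196).
Then the next iterate is (u, v)₁ = (-0.1603, 1.1196).

(-0.1603, 1.1196)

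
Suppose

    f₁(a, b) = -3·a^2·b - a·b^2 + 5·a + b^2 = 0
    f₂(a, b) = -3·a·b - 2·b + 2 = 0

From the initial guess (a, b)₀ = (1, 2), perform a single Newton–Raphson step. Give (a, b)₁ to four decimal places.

(1.5135, -0.2162)

At (1, 2): F = (-1.0000, -8.0000).
Jacobian J = [[-6·a·b - b^2 + 5, -3·a^2 - 2·a·b + 2·b], [-3·b, -3·a - 2]].
At the point, J = [[-11.0000, -3.0000], [-6.0000, -5.0000]] (det J = 37.0000).
Solving J·Δ = −F gives Δ = (0.5135, -2.2162).
Then the next iterate is (a, b)₁ = (1.5135, -0.2162).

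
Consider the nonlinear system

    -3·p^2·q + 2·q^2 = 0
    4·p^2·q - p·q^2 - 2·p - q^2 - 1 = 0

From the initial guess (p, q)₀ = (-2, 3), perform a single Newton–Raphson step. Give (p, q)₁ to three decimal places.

(-1.500, 1.614)

At (-2, 3): F = (-18.000, 60.000).
Jacobian J = [[-6·p·q, -3·p^2 + 4·q], [8·p·q - q^2 - 2, 4·p^2 - 2·p·q - 2·q]].
At the point, J = [[36.000, 0.000], [-59.000, 22.000]] (det J = 792.000).
Solving J·Δ = −F gives Δ = (0.500, -1.386).
Then the next iterate is (p, q)₁ = (-1.500, 1.614).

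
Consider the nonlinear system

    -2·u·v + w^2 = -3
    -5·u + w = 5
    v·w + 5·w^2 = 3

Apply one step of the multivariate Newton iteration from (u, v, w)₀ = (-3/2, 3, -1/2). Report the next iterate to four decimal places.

(-1.2359, -0.7817, -1.1796)

At (-3/2, 3, -1/2): F = (12.2500, 2.0000, -3.2500).
Jacobian J = [[-2·v, -2·u, 2·w], [-5, 0, 1], [0, w, v + 10·w]].
At the point, J = [[-6.0000, 3.0000, -1.0000], [-5.0000, 0.0000, 1.0000], [0.0000, -0.5000, -2.0000]] (det J = -35.5000).
Solving J·Δ = −F gives Δ = (0.2641, -3.7817, -0.6796).
Then the next iterate is (u, v, w)₁ = (-1.2359, -0.7817, -1.1796).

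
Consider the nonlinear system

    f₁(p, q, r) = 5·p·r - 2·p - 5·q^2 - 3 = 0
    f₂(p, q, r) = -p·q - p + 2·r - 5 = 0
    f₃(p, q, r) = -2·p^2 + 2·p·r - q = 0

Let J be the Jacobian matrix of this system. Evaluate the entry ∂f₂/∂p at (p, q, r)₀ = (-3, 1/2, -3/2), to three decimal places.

∂f₂/∂p = -q - 1.
At (-3, 1/2, -3/2) this is -1.500.

-1.500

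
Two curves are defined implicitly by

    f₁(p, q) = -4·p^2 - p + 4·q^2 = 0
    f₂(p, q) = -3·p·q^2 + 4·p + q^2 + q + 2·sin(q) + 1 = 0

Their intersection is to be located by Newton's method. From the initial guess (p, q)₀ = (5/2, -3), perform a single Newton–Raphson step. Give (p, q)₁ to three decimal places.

(1.837, -2.066)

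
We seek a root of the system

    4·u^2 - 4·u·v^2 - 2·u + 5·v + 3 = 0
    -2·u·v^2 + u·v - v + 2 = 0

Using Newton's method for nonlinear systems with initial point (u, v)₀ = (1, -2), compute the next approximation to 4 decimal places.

(1.3231, -0.8462)

At (1, -2): F = (-21.0000, -6.0000).
Jacobian J = [[8·u - 4·v^2 - 2, -8·u·v + 5], [-2·v^2 + v, -4·u·v + u - 1]].
At the point, J = [[-10.0000, 21.0000], [-10.0000, 8.0000]] (det J = 130.0000).
Solving J·Δ = −F gives Δ = (0.3231, 1.1538).
Then the next iterate is (u, v)₁ = (1.3231, -0.8462).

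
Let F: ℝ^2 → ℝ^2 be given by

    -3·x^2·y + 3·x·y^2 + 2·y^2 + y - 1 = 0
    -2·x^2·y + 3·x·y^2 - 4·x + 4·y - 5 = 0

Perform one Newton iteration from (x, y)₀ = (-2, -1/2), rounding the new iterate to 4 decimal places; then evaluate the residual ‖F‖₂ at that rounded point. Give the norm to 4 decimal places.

At (-2, -1/2): F = (3.5000, 3.5000).
Jacobian J = [[-6·x·y + 3·y^2, -3·x^2 + 6·x·y + 4·y + 1], [-4·x·y + 3·y^2 - 4, -2·x^2 + 6·x·y + 4]].
At the point, J = [[-5.2500, -7.0000], [-7.2500, 2.0000]] (det J = -61.2500).
Solving J·Δ = −F gives Δ = (0.5143, 0.1143).
Then the next iterate is (x, y)₁ = (-1.4857, -0.3857).
Re-evaluating at (-1.4857, -0.3857): F = (0.802843, 0.439656), so ‖F‖₂ = 0.9153.

0.9153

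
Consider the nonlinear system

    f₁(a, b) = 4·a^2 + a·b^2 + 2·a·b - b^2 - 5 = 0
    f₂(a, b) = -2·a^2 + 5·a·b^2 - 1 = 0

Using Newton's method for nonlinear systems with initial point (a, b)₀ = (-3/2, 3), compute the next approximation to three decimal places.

(-1.402, 1.489)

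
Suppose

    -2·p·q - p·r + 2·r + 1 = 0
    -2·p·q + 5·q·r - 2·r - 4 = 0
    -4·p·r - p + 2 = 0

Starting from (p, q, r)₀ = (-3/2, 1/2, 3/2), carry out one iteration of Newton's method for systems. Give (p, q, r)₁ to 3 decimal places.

(-2.238, 0.737, -1.444)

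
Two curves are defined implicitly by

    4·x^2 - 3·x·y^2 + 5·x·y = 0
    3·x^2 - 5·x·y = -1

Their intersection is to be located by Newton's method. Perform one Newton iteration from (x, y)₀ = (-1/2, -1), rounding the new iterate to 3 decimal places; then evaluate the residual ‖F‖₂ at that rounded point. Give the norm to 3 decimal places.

0.872

At (-1/2, -1): F = (5.000, -0.750).
Jacobian J = [[8·x - 3·y^2 + 5·y, -6·x·y + 5·x], [6·x - 5·y, -5·x]].
At the point, J = [[-12.000, -5.500], [2.000, 2.500]] (det J = -19.000).
Solving J·Δ = −F gives Δ = (0.441, -0.053).
Then the next iterate is (x, y)₁ = (-0.059, -1.053).
Re-evaluating at (-0.059, -1.053): F = (0.52082, 0.69981), so ‖F‖₂ = 0.872.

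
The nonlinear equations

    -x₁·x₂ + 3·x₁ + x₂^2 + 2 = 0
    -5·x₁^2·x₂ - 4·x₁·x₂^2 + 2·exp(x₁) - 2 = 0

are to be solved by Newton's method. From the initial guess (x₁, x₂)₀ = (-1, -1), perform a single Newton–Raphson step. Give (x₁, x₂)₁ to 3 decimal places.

At (-1, -1): F = (-1.000, 7.73576).
Jacobian J = [[-x₂ + 3, -x₁ + 2·x₂], [-10·x₁·x₂ - 4·x₂^2 + 2·exp(x₁), -5·x₁^2 - 8·x₁·x₂]].
At the point, J = [[4.000, -1.000], [-13.26424, -13.000]] (det J = -65.26424).
Solving J·Δ = −F gives Δ = (0.318, 0.271).
Then the next iterate is (x₁, x₂)₁ = (-0.682, -0.729).

(-0.682, -0.729)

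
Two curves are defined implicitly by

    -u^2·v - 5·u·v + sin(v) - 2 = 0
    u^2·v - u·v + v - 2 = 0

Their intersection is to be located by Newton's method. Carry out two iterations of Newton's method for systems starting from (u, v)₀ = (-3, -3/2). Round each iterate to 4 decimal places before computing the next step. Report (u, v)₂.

(-2.7305, 0.2465)

At (-3, -3/2): F = (-11.997495, -21.5000).
Jacobian J = [[-2·u·v - 5·v, -u^2 - 5·u + cos(v)], [2·u·v - v, u^2 - u + 1]].
At the point, J = [[-1.5000, 6.070737], [10.5000, 13.0000]] (det J = -83.242741).
Solving J·Δ = −F gives Δ = (-0.3057, 1.9008).
Then the next iterate is (u, v)₁ = (-3.3057, 0.4008).
Round to (-3.3057, 0.4008) and repeat: F = (0.634975, 4.105528), J = [[0.645849, 6.521597], [-3.050649, 15.233352]].
Δ = (0.5752, -0.1543), so (u, v)₂ = (-2.7305, 0.2465).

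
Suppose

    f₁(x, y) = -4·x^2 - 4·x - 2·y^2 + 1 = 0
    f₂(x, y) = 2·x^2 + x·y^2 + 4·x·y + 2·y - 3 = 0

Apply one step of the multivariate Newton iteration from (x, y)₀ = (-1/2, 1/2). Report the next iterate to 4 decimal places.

At (-1/2, 1/2): F = (1.5000, -2.6250).
Jacobian J = [[-8·x - 4, -4·y], [4·x + y^2 + 4·y, 2·x·y + 4·x + 2]].
At the point, J = [[0.0000, -2.0000], [0.2500, -0.5000]] (det J = 0.5000).
Solving J·Δ = −F gives Δ = (12.0000, 0.7500).
Then the next iterate is (x, y)₁ = (11.5000, 1.2500).

(11.5000, 1.2500)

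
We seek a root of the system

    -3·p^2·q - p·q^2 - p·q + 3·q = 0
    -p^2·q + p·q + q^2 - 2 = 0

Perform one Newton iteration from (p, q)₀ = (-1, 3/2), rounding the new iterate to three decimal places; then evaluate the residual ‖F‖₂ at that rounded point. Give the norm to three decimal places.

At (-1, 3/2): F = (3.750, -2.750).
Jacobian J = [[-6·p·q - q^2 - q, -3·p^2 - 2·p·q - p + 3], [-2·p·q + q, -p^2 + p + 2·q]].
At the point, J = [[5.250, 4.000], [4.500, 1.000]] (det J = -12.750).
Solving J·Δ = −F gives Δ = (1.157, -2.456).
Then the next iterate is (p, q)₁ = (0.157, -0.956).
Re-evaluating at (0.157, -0.956): F = (-2.79070, -1.21259), so ‖F‖₂ = 3.043.

3.043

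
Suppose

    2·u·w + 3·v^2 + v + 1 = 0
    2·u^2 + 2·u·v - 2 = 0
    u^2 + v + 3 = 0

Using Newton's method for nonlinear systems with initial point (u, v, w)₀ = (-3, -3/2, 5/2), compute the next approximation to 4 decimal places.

(-1.2745, -1.6471, 2.6757)

At (-3, -3/2, 5/2): F = (-8.7500, 25.0000, 10.5000).
Jacobian J = [[2·w, 6·v + 1, 2·u], [4·u + 2·v, 2·u, 0], [2·u, 1, 0]].
At the point, J = [[5.0000, -8.0000, -6.0000], [-15.0000, -6.0000, 0.0000], [-6.0000, 1.0000, 0.0000]] (det J = 306.0000).
Solving J·Δ = −F gives Δ = (1.7255, -0.1471, 0.1757).
Then the next iterate is (u, v, w)₁ = (-1.2745, -1.6471, 2.6757).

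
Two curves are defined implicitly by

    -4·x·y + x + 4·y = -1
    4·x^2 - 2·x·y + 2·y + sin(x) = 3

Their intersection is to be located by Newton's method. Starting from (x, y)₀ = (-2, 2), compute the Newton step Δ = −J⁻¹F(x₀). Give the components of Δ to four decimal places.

(0.7443, -1.4825)

At (-2, 2): F = (23.0000, 24.090703).
Jacobian J = [[-4·y + 1, -4·x + 4], [8·x - 2·y + cos(x), -2·x + 2]].
At the point, J = [[-7.0000, 12.0000], [-20.416147, 6.0000]] (det J = 202.993762).
Solving J·Δ = −F gives Δ = (0.7443, -1.4825).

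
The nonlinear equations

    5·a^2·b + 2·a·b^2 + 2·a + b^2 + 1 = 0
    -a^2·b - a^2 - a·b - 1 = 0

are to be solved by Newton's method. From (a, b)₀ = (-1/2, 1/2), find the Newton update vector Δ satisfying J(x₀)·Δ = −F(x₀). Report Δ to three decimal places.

At (-1/2, 1/2): F = (0.625, -1.125).
Jacobian J = [[10·a·b + 2·b^2 + 2, 5·a^2 + 4·a·b + 2·b], [-2·a·b - 2·a - b, -a^2 - a]].
At the point, J = [[0.000, 1.250], [1.000, 0.250]] (det J = -1.250).
Solving J·Δ = −F gives Δ = (1.250, -0.500).

(1.250, -0.500)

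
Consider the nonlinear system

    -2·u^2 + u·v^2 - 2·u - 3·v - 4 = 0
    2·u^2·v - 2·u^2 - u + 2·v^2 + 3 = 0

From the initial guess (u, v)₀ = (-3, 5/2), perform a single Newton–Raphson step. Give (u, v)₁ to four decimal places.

At (-3, 5/2): F = (-42.2500, 45.5000).
Jacobian J = [[-4·u + v^2 - 2, 2·u·v - 3], [4·u·v - 4·u - 1, 2·u^2 + 4·v]].
At the point, J = [[16.2500, -18.0000], [-19.0000, 28.0000]] (det J = 113.0000).
Solving J·Δ = −F gives Δ = (3.2212, 0.5608).
Then the next iterate is (u, v)₁ = (0.2212, 3.0608).

(0.2212, 3.0608)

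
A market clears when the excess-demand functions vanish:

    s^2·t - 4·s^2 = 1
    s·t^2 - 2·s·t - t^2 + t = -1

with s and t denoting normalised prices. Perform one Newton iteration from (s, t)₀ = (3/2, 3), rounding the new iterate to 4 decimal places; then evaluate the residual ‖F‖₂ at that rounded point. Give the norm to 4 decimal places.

At (3/2, 3): F = (-3.2500, -0.5000).
Jacobian J = [[2·s·t - 8·s, s^2], [t^2 - 2·t, 2·s·t - 2·s - 2·t + 1]].
At the point, J = [[-3.0000, 2.2500], [3.0000, 1.0000]] (det J = -9.7500).
Solving J·Δ = −F gives Δ = (-0.2179, 1.1538).
Then the next iterate is (s, t)₁ = (1.2821, 4.1538).
Re-evaluating at (1.2821, 4.1538): F = (-0.747187, -0.630005), so ‖F‖₂ = 0.9773.

0.9773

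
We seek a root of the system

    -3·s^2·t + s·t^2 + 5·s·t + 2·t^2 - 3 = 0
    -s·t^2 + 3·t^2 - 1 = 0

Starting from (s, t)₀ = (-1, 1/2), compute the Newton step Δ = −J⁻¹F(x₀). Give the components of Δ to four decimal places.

(1.2706, 0.0794)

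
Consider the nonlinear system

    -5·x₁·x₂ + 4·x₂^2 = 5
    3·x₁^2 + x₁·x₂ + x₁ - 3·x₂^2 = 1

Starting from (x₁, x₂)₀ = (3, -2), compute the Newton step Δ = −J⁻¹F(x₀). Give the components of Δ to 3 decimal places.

(-1.412, 0.867)

At (3, -2): F = (41.000, 11.000).
Jacobian J = [[-5·x₂, -5·x₁ + 8·x₂], [6·x₁ + x₂ + 1, x₁ - 6·x₂]].
At the point, J = [[10.000, -31.000], [17.000, 15.000]] (det J = 677.000).
Solving J·Δ = −F gives Δ = (-1.412, 0.867).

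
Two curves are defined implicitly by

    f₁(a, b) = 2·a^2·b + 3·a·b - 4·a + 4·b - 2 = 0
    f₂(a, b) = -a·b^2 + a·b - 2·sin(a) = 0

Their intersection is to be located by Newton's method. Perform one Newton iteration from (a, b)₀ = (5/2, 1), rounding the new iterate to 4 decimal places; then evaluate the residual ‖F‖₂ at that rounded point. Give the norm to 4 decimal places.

At (5/2, 1): F = (12.0000, -1.196944).
Jacobian J = [[4·a·b + 3·b - 4, 2·a^2 + 3·a + 4], [-b^2 + b - 2·cos(a), -2·a·b + a]].
At the point, J = [[9.0000, 24.0000], [1.602287, -2.5000]] (det J = -60.954894).
Solving J·Δ = −F gives Δ = (-0.0209, -0.4922).
Then the next iterate is (a, b)₁ = (2.4791, 0.5078).
Re-evaluating at (2.4791, 0.5078): F = (0.133274, -0.610544), so ‖F‖₂ = 0.6249.

0.6249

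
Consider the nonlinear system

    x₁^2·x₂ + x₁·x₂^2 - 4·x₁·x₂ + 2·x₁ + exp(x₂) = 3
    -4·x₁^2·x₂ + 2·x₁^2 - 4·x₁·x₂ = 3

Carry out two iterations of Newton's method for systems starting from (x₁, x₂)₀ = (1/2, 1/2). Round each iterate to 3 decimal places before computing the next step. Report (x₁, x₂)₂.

At (1/2, 1/2): F = (-1.10128, -4.000).
Jacobian J = [[2·x₁·x₂ + x₂^2 - 4·x₂ + 2, x₁^2 + 2·x₁·x₂ - 4·x₁ + exp(x₂)], [-8·x₁·x₂ + 4·x₁ - 4·x₂, -4·x₁^2 - 4·x₁]].
At the point, J = [[0.750, 0.39872], [-2.000, -3.000]] (det J = -1.45256).
Solving J·Δ = −F gives Δ = (3.372, -3.582).
Then the next iterate is (x₁, x₂)₁ = (3.872, -3.082).
Round to (3.872, -3.082) and repeat: F = (43.09642, 259.54489), J = [[-0.04028, -24.31676], [123.28403, -75.45754]].
Δ = (-1.019, 1.774), so (x₁, x₂)₂ = (2.853, -1.308).

(2.853, -1.308)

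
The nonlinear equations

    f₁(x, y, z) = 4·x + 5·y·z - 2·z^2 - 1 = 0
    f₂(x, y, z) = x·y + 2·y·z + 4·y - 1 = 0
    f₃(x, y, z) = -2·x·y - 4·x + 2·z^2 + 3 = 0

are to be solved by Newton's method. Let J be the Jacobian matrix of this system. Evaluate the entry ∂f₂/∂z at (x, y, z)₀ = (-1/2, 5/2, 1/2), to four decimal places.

∂f₂/∂z = 2·y.
At (-1/2, 5/2, 1/2) this is 5.0000.

5.0000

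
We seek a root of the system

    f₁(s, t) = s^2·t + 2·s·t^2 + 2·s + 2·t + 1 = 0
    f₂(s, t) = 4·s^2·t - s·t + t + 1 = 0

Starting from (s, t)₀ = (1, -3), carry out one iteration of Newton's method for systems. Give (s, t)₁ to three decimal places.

(0.617, -2.263)

At (1, -3): F = (12.000, -11.000).
Jacobian J = [[2·s·t + 2·t^2 + 2, s^2 + 4·s·t + 2], [8·s·t - t, 4·s^2 - s + 1]].
At the point, J = [[14.000, -9.000], [-21.000, 4.000]] (det J = -133.000).
Solving J·Δ = −F gives Δ = (-0.383, 0.737).
Then the next iterate is (s, t)₁ = (0.617, -2.263).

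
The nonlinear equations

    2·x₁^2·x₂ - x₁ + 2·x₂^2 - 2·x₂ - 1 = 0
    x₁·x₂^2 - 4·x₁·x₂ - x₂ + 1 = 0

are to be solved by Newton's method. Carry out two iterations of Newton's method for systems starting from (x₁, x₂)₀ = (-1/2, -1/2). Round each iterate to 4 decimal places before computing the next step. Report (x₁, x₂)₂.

At (-1/2, -1/2): F = (0.7500, 0.3750).
Jacobian J = [[4·x₁·x₂ - 1, 2·x₁^2 + 4·x₂ - 2], [x₂^2 - 4·x₂, 2·x₁·x₂ - 4·x₁ - 1]].
At the point, J = [[0.0000, -3.5000], [2.2500, 1.5000]] (det J = 7.8750).
Solving J·Δ = −F gives Δ = (-0.3095, 0.2143).
Then the next iterate is (x₁, x₂)₁ = (-0.8095, -0.2857).
Round to (-0.8095, -0.2857) and repeat: F = (0.169716, 0.294528), J = [[-0.074903, -1.832220], [1.224424, 2.700548]].
Δ = (-0.4889, 0.1126), so (x₁, x₂)₂ = (-1.2984, -0.1731).

(-1.2984, -0.1731)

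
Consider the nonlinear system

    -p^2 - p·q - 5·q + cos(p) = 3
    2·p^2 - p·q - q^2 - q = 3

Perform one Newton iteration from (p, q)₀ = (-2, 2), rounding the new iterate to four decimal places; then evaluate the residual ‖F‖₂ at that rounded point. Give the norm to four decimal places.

4.0163

At (-2, 2): F = (-13.416147, 3.0000).
Jacobian J = [[-2·p - q - sin(p), -p - 5], [4·p - q, -p - 2·q - 1]].
At the point, J = [[2.909297, -3.0000], [-10.0000, -3.0000]] (det J = -38.727892).
Solving J·Δ = −F gives Δ = (1.2717, -3.2388).
Then the next iterate is (p, q)₁ = (-0.7283, -1.2388).
Re-evaluating at (-0.7283, -1.2388): F = (2.507668, -3.137202), so ‖F‖₂ = 4.0163.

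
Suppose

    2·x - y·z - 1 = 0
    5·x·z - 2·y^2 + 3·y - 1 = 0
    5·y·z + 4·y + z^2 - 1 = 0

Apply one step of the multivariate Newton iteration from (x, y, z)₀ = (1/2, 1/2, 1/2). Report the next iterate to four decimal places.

At (1/2, 1/2, 1/2): F = (-0.2500, 1.2500, 2.5000).
Jacobian J = [[2, -z, -y], [5·z, -4·y + 3, 5·x], [0, 5·z + 4, 5·y + 2·z]].
At the point, J = [[2.0000, -0.5000, -0.5000], [2.5000, 1.0000, 2.5000], [0.0000, 6.5000, 3.5000]] (det J = -29.2500).
Solving J·Δ = −F gives Δ = (-0.0192, -0.1603, -0.4167).
Then the next iterate is (x, y, z)₁ = (0.4808, 0.3397, 0.0833).

(0.4808, 0.3397, 0.0833)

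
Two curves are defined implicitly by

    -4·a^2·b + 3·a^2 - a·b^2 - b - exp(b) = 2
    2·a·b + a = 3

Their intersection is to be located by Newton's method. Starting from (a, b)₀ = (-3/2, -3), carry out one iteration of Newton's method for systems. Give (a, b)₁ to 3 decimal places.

(-0.618, -2.970)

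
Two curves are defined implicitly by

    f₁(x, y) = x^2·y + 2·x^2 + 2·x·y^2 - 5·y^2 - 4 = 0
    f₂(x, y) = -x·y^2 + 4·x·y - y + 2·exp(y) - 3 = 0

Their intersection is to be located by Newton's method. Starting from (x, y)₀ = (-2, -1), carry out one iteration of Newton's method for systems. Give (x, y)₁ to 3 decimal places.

(-1.392, -0.536)

At (-2, -1): F = (-9.000, 8.73576).
Jacobian J = [[2·x·y + 4·x + 2·y^2, x^2 + 4·x·y - 10·y], [-y^2 + 4·y, -2·x·y + 4·x + 2·exp(y) - 1]].
At the point, J = [[-2.000, 22.000], [-5.000, -12.26424]] (det J = 134.52848).
Solving J·Δ = −F gives Δ = (0.608, 0.464).
Then the next iterate is (x, y)₁ = (-1.392, -0.536).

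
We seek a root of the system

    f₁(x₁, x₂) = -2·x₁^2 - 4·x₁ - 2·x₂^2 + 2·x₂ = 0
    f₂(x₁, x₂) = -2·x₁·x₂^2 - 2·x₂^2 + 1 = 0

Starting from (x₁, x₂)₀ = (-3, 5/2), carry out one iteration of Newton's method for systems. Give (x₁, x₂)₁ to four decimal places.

At (-3, 5/2): F = (-13.5000, 26.0000).
Jacobian J = [[-4·x₁ - 4, -4·x₂ + 2], [-2·x₂^2, -4·x₁·x₂ - 4·x₂]].
At the point, J = [[8.0000, -8.0000], [-12.5000, 20.0000]] (det J = 60.0000).
Solving J·Δ = −F gives Δ = (1.0333, -0.6542).
Then the next iterate is (x₁, x₂)₁ = (-1.9667, 1.8458).

(-1.9667, 1.8458)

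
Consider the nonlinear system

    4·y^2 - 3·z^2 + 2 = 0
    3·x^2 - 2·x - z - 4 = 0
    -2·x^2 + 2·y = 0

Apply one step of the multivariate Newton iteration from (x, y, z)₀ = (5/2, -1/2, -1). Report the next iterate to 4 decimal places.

At (5/2, -1/2, -1): F = (0.0000, 10.7500, -13.5000).
Jacobian J = [[0, 8·y, -6·z], [6·x - 2, 0, -1], [-4·x, 2, 0]].
At the point, J = [[0.0000, -4.0000, 6.0000], [13.0000, 0.0000, -1.0000], [-10.0000, 2.0000, 0.0000]] (det J = 116.0000).
Solving J·Δ = −F gives Δ = (-0.6466, 3.5172, 2.3448).
Then the next iterate is (x, y, z)₁ = (1.8534, 3.0172, 1.3448).

(1.8534, 3.0172, 1.3448)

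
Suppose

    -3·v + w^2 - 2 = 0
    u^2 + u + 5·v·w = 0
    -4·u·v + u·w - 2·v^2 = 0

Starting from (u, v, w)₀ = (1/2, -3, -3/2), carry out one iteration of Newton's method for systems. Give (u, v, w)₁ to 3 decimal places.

At (1/2, -3, -3/2): F = (9.250, 23.250, -12.750).
Jacobian J = [[0, -3, 2·w], [2·u + 1, 5·w, 5·v], [-4·v + w, -4·u - 4·v, u]].
At the point, J = [[0.000, -3.000, -3.000], [2.000, -7.500, -15.000], [10.500, 10.000, 0.500]] (det J = 179.250).
Solving J·Δ = −F gives Δ = (-2.250, 3.667, -0.583).
Then the next iterate is (u, v, w)₁ = (-1.750, 0.667, -2.083).

(-1.750, 0.667, -2.083)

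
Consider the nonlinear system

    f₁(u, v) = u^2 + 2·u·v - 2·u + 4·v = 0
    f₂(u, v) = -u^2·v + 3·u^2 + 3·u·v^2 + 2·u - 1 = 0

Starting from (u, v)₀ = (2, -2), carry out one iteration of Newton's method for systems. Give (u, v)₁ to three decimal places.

At (2, -2): F = (-16.000, 47.000).
Jacobian J = [[2·u + 2·v - 2, 2·u + 4], [-2·u·v + 6·u + 3·v^2 + 2, -u^2 + 6·u·v]].
At the point, J = [[-2.000, 8.000], [34.000, -28.000]] (det J = -216.000).
Solving J·Δ = −F gives Δ = (0.333, 2.083).
Then the next iterate is (u, v)₁ = (2.333, 0.083).

(2.333, 0.083)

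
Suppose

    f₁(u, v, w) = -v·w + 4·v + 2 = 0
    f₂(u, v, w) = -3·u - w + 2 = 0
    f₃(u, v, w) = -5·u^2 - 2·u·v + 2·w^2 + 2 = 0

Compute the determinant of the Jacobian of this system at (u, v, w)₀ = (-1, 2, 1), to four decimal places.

30.0000

J = [[0, -w + 4, -v], [-3, 0, -1], [-10·u - 2·v, -2·u, 4·w]].
At the point, J = [[0.0000, 3.0000, -2.0000], [-3.0000, 0.0000, -1.0000], [6.0000, 2.0000, 4.0000]].
det J = 30.0000.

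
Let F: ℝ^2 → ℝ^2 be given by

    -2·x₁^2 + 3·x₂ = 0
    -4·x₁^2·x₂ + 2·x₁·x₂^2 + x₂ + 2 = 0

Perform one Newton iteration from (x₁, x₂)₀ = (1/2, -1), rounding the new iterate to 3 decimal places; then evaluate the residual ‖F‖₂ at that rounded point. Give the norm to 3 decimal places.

2.039

At (1/2, -1): F = (-3.500, 3.000).
Jacobian J = [[-4·x₁, 3], [-8·x₁·x₂ + 2·x₂^2, -4·x₁^2 + 4·x₁·x₂ + 1]].
At the point, J = [[-2.000, 3.000], [6.000, -2.000]] (det J = -14.000).
Solving J·Δ = −F gives Δ = (-0.143, 1.071).
Then the next iterate is (x₁, x₂)₁ = (0.357, 0.071).
Re-evaluating at (0.357, 0.071): F = (-0.04190, 2.03840), so ‖F‖₂ = 2.039.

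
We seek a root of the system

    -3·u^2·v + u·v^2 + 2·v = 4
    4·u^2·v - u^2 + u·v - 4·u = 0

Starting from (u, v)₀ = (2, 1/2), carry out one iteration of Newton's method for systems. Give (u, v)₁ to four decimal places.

(0.2211, 0.7161)

At (2, 1/2): F = (-8.5000, -3.0000).
Jacobian J = [[-6·u·v + v^2, -3·u^2 + 2·u·v + 2], [8·u·v - 2·u + v - 4, 4·u^2 + u]].
At the point, J = [[-5.7500, -8.0000], [0.5000, 18.0000]] (det J = -99.5000).
Solving J·Δ = −F gives Δ = (-1.7789, 0.2161).
Then the next iterate is (u, v)₁ = (0.2211, 0.7161).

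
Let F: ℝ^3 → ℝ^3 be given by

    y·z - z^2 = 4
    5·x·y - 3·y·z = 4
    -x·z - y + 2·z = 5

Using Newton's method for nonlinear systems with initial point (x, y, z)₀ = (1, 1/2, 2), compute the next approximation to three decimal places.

At (1, 1/2, 2): F = (-7.000, -4.500, -3.500).
Jacobian J = [[0, z, y - 2·z], [5·y, 5·x - 3·z, -3·y], [-z, -1, -x + 2]].
At the point, J = [[0.000, 2.000, -3.500], [2.500, -1.000, -1.500], [-2.000, -1.000, 1.000]] (det J = 16.750).
Solving J·Δ = −F gives Δ = (-2.000, -3.500, -4.000).
Then the next iterate is (x, y, z)₁ = (-1.000, -3.000, -2.000).

(-1.000, -3.000, -2.000)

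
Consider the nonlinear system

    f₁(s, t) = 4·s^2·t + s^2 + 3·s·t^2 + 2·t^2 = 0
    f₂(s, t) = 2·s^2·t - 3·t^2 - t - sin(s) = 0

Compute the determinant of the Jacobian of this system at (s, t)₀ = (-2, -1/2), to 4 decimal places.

-40.8229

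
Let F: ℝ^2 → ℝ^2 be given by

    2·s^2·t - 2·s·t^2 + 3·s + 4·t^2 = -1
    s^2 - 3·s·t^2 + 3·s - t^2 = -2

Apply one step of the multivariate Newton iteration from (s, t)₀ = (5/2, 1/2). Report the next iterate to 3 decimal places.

(0.597, 0.480)

At (5/2, 1/2): F = (14.500, 13.625).
Jacobian J = [[4·s·t - 2·t^2 + 3, 2·s^2 - 4·s·t + 8·t], [2·s - 3·t^2 + 3, -6·s·t - 2·t]].
At the point, J = [[7.500, 11.500], [7.250, -8.500]] (det J = -147.125).
Solving J·Δ = −F gives Δ = (-1.903, -0.020).
Then the next iterate is (s, t)₁ = (0.597, 0.480).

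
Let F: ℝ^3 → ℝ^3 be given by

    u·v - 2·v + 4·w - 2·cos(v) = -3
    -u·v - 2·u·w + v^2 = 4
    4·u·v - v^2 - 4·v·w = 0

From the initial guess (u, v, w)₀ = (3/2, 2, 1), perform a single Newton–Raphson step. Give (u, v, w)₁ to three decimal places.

At (3/2, 2, 1): F = (6.83229, -6.000, 0.000).
Jacobian J = [[v, u + 2·sin(v) - 2, 4], [-v - 2·w, -u + 2·v, -2·u], [4·v, 4·u - 2·v - 4·w, -4·v]].
At the point, J = [[2.000, 1.31859, 4.000], [-4.000, 2.500, -3.000], [8.000, -2.000, -8.000]] (det J = -173.84131).
Solving J·Δ = −F gives Δ = (-1.110, -0.544, -0.974).
Then the next iterate is (u, v, w)₁ = (0.390, 1.456, 0.026).

(0.390, 1.456, 0.026)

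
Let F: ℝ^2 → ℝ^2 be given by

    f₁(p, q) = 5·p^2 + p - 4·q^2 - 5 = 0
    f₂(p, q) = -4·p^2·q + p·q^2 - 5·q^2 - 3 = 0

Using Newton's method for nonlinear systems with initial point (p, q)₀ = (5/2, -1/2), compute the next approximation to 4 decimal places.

(1.4459, -0.5858)

At (5/2, -1/2): F = (27.7500, 8.8750).
Jacobian J = [[10·p + 1, -8·q], [-8·p·q + q^2, -4·p^2 + 2·p·q - 10·q]].
At the point, J = [[26.0000, 4.0000], [10.2500, -22.5000]] (det J = -626.0000).
Solving J·Δ = −F gives Δ = (-1.0541, -0.0858).
Then the next iterate is (p, q)₁ = (1.4459, -0.5858).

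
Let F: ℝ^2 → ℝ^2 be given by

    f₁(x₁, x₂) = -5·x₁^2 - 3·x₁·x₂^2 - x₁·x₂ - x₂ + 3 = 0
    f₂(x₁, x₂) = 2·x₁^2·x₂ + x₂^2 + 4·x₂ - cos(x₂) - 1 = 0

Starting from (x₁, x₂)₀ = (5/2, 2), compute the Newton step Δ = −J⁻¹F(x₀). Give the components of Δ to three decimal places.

(-1.073, -0.699)

At (5/2, 2): F = (-65.250, 36.41615).
Jacobian J = [[-10·x₁ - 3·x₂^2 - x₂, -6·x₁·x₂ - x₁ - 1], [4·x₁·x₂, 2·x₁^2 + 2·x₂ + sin(x₂) + 4]].
At the point, J = [[-39.000, -33.500], [20.000, 21.40930]] (det J = -164.96260).
Solving J·Δ = −F gives Δ = (-1.073, -0.699).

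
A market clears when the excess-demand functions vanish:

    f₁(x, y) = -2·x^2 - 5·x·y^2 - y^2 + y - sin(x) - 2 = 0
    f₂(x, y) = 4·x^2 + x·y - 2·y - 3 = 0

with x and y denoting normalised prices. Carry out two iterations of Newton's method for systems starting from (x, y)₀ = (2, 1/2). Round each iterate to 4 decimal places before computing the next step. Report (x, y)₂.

At (2, 1/2): F = (-13.159297, 13.0000).
Jacobian J = [[-4·x - 5·y^2 - cos(x), -10·x·y - 2·y + 1], [8·x + y, x - 2]].
At the point, J = [[-8.833853, -10.0000], [16.5000, 0.0000]] (det J = 165.0000).
Solving J·Δ = −F gives Δ = (-0.7879, -0.6199).
Then the next iterate is (x, y)₁ = (1.2121, -0.1199).
Round to (1.2121, -0.1199) and repeat: F = (-6.096130, 2.971215), J = [[-5.271334, 2.693108], [9.5769, -0.7879]].
Δ = (-0.1478, 1.9743), so (x, y)₂ = (1.0643, 1.8544).

(1.0643, 1.8544)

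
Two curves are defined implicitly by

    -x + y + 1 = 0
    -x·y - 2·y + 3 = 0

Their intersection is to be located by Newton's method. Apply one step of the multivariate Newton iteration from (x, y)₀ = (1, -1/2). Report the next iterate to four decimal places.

(2.2000, 1.2000)

At (1, -1/2): F = (-0.5000, 4.5000).
Jacobian J = [[-1, 1], [-y, -x - 2]].
At the point, J = [[-1.0000, 1.0000], [0.5000, -3.0000]] (det J = 2.5000).
Solving J·Δ = −F gives Δ = (1.2000, 1.7000).
Then the next iterate is (x, y)₁ = (2.2000, 1.2000).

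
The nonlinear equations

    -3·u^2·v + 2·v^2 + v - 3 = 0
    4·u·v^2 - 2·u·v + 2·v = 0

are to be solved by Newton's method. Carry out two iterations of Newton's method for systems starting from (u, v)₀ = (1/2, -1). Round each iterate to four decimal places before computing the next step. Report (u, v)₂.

(0.1779, -1.5456)

At (1/2, -1): F = (-1.2500, 1.0000).
Jacobian J = [[-6·u·v, -3·u^2 + 4·v + 1], [4·v^2 - 2·v, 8·u·v - 2·u + 2]].
At the point, J = [[3.0000, -3.7500], [6.0000, -3.0000]] (det J = 13.5000).
Solving J·Δ = −F gives Δ = (-0.5556, -0.7778).
Then the next iterate is (u, v)₁ = (-0.0556, -1.7778).
Round to (-0.0556, -1.7778) and repeat: F = (1.559833, -4.456203), J = [[-0.593074, -6.120474], [16.197891, 2.901965]].
Δ = (0.2335, 0.2322), so (u, v)₂ = (0.1779, -1.5456).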